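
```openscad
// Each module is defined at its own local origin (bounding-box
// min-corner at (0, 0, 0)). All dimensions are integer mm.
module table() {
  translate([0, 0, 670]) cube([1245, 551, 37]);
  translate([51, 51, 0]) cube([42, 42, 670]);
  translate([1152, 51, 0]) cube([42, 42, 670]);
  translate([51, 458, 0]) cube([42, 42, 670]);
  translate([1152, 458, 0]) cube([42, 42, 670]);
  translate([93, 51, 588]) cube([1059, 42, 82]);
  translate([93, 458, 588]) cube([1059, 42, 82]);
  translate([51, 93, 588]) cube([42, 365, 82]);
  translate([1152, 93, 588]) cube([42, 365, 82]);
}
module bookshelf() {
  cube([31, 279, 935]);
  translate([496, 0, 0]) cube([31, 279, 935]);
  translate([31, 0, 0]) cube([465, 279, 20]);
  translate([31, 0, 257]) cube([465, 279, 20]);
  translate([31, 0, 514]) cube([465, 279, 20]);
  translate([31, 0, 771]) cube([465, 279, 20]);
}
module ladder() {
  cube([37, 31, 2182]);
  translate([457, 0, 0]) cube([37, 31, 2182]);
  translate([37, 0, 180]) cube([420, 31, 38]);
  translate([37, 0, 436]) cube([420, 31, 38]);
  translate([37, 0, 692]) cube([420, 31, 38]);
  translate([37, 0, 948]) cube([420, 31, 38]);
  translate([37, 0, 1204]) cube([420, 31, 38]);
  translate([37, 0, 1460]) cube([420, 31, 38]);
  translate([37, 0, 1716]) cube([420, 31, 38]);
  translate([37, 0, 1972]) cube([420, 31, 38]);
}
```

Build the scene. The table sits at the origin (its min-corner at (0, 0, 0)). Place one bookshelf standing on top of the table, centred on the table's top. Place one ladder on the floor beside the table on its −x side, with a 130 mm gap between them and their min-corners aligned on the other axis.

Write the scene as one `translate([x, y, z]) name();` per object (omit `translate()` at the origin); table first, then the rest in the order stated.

table();
translate([359, 136, 707]) bookshelf();
translate([-624, 0, 0]) ladder();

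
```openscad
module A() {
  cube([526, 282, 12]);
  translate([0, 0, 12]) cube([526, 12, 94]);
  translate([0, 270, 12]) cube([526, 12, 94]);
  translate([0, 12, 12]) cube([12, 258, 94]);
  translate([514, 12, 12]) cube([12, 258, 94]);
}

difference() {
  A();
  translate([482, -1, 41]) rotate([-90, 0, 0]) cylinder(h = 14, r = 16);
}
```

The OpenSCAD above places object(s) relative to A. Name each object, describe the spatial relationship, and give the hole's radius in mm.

The subtracted cylinder has r = 16 mm.

A is an open box. The open box has a circular hole through its front wall. The hole's radius is 16 mm.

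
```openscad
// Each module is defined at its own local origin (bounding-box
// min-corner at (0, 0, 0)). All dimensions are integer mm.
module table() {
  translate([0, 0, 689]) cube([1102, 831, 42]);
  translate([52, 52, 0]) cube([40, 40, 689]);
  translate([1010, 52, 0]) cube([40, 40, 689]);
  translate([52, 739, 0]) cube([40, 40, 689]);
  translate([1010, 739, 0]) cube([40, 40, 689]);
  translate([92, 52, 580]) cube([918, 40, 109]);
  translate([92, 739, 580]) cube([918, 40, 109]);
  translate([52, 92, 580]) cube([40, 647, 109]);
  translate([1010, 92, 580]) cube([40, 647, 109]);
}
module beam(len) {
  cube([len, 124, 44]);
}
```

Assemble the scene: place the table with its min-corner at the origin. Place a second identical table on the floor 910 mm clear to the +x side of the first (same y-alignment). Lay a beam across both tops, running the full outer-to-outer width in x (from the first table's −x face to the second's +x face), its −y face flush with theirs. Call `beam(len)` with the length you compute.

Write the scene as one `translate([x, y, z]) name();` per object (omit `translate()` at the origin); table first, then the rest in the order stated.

table();
translate([2012, 0, 0]) table();
translate([0, 0, 731]) beam(3114);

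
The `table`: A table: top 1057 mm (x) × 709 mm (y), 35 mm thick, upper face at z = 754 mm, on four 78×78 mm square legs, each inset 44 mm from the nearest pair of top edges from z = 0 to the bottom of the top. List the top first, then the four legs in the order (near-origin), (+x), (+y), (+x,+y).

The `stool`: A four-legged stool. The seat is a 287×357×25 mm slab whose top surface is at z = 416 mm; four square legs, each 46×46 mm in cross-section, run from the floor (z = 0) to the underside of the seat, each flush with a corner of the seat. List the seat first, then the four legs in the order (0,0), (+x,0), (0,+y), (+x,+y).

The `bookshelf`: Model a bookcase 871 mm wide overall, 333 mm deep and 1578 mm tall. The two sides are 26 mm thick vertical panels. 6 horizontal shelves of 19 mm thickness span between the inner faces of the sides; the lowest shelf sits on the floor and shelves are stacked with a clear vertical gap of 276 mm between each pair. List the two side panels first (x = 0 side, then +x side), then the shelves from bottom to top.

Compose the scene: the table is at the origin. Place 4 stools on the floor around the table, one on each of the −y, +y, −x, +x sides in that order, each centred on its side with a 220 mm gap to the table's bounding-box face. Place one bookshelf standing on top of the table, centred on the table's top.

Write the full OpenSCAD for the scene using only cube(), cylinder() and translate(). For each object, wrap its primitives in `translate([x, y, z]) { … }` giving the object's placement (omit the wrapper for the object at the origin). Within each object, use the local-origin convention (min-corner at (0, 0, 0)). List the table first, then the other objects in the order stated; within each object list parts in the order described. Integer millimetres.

translate([0, 0, 719]) cube([1057, 709, 35]);
translate([44, 44, 0]) cube([78, 78, 719]);
translate([935, 44, 0]) cube([78, 78, 719]);
translate([44, 587, 0]) cube([78, 78, 719]);
translate([935, 587, 0]) cube([78, 78, 719]);
translate([385, -577, 0]) {
  translate([0, 0, 391]) cube([287, 357, 25]);
  cube([46, 46, 391]);
  translate([241, 0, 0]) cube([46, 46, 391]);
  translate([0, 311, 0]) cube([46, 46, 391]);
  translate([241, 311, 0]) cube([46, 46, 391]);
}
translate([385, 929, 0]) {
  translate([0, 0, 391]) cube([287, 357, 25]);
  cube([46, 46, 391]);
  translate([241, 0, 0]) cube([46, 46, 391]);
  translate([0, 311, 0]) cube([46, 46, 391]);
  translate([241, 311, 0]) cube([46, 46, 391]);
}
translate([-507, 176, 0]) {
  translate([0, 0, 391]) cube([287, 357, 25]);
  cube([46, 46, 391]);
  translate([241, 0, 0]) cube([46, 46, 391]);
  translate([0, 311, 0]) cube([46, 46, 391]);
  translate([241, 311, 0]) cube([46, 46, 391]);
}
translate([1277, 176, 0]) {
  translate([0, 0, 391]) cube([287, 357, 25]);
  cube([46, 46, 391]);
  translate([241, 0, 0]) cube([46, 46, 391]);
  translate([0, 311, 0]) cube([46, 46, 391]);
  translate([241, 311, 0]) cube([46, 46, 391]);
}
translate([93, 188, 754]) {
  cube([26, 333, 1578]);
  translate([845, 0, 0]) cube([26, 333, 1578]);
  translate([26, 0, 0]) cube([819, 333, 19]);
  translate([26, 0, 295]) cube([819, 333, 19]);
  translate([26, 0, 590]) cube([819, 333, 19]);
  translate([26, 0, 885]) cube([819, 333, 19]);
  translate([26, 0, 1180]) cube([819, 333, 19]);
  translate([26, 0, 1475]) cube([819, 333, 19]);
}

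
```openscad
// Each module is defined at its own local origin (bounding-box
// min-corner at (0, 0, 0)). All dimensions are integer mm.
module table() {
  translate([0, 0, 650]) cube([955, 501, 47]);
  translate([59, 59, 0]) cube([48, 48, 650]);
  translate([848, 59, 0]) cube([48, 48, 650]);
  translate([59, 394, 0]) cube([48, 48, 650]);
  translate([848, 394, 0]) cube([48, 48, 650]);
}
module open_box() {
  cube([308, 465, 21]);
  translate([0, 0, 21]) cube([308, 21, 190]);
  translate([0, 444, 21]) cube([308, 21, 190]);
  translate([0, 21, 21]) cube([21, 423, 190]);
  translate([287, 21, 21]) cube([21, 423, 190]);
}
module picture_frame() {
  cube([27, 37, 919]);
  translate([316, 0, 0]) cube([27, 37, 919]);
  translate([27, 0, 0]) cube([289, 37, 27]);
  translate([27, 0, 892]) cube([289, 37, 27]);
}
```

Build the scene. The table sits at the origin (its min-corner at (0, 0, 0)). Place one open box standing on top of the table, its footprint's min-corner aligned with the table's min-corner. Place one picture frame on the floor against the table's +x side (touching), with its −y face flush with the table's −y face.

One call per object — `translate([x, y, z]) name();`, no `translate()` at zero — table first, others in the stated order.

table();
translate([0, 0, 697]) open_box();
translate([955, 0, 0]) picture_frame();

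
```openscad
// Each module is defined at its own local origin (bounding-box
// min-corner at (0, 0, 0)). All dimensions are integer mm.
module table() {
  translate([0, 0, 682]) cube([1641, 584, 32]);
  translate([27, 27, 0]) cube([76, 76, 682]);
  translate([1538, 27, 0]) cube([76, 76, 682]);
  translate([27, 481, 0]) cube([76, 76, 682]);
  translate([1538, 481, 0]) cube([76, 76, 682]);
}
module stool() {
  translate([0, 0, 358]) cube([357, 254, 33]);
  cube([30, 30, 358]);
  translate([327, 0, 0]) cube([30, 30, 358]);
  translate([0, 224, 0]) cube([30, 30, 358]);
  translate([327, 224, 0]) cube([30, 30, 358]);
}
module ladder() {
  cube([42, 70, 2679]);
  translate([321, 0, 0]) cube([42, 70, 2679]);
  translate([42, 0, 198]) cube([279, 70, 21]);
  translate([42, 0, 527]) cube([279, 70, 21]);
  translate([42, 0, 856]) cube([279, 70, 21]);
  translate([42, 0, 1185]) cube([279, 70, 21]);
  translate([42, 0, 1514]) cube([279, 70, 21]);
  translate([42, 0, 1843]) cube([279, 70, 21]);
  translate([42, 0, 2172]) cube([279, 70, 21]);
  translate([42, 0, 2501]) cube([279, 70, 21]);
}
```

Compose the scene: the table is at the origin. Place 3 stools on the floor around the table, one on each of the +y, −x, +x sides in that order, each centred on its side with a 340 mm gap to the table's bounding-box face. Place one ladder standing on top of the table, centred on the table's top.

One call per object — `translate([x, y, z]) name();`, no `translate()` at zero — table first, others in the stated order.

table();
translate([642, 924, 0]) stool();
translate([-697, 165, 0]) stool();
translate([1981, 165, 0]) stool();
translate([639, 257, 714]) ladder();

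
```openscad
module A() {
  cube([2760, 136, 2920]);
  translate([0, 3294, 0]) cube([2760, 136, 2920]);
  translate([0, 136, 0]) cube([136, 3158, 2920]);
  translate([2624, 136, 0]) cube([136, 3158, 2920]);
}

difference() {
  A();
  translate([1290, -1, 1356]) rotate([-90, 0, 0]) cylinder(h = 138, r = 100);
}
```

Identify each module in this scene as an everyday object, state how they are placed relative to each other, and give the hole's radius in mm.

The subtracted cylinder has r = 100 mm.

A is a house frame. The house frame has a circular hole through its front wall. The hole's radius is 100 mm.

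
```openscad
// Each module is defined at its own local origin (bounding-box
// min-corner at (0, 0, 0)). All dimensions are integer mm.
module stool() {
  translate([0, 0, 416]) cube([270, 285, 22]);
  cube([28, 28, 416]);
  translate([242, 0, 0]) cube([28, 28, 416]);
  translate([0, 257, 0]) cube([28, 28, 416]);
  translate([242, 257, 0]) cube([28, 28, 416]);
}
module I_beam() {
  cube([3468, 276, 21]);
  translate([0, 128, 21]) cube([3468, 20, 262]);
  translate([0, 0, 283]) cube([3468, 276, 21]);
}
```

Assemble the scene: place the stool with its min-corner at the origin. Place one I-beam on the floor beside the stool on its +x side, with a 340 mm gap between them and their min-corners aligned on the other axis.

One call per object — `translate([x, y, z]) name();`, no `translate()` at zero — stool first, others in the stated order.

stool();
translate([610, 0, 0]) I_beam();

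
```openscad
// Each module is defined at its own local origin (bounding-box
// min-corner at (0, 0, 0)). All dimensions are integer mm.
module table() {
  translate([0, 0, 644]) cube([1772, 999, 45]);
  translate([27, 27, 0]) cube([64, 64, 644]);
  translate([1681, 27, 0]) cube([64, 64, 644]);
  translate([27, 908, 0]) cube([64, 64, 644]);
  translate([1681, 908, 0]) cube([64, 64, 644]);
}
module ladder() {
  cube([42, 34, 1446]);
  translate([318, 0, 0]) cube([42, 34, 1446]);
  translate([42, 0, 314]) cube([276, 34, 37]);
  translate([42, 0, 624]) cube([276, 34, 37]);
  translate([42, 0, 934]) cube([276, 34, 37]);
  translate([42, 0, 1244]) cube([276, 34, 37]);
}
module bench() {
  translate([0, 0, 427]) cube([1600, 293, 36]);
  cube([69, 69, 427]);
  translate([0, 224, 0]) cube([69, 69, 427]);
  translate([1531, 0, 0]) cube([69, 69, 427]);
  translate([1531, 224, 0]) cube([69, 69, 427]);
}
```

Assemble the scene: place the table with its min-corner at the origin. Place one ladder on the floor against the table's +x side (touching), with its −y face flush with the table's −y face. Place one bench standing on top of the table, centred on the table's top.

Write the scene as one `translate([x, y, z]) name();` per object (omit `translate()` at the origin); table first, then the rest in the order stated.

table();
translate([1772, 0, 0]) ladder();
translate([86, 353, 689]) bench();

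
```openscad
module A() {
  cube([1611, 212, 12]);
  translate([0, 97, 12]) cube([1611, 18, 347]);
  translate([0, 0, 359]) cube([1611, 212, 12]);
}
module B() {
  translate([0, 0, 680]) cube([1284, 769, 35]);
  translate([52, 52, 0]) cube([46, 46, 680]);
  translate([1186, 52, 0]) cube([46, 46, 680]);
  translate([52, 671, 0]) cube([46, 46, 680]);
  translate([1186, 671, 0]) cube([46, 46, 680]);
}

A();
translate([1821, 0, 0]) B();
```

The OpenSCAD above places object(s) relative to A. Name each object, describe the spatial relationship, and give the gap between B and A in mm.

The table's nearest face is 210 mm from the I-beam's +x face.

A is an I-beam. B is a table. The table is on the floor beside the I-beam on its +x side. The gap between the table and the I-beam is 210 mm.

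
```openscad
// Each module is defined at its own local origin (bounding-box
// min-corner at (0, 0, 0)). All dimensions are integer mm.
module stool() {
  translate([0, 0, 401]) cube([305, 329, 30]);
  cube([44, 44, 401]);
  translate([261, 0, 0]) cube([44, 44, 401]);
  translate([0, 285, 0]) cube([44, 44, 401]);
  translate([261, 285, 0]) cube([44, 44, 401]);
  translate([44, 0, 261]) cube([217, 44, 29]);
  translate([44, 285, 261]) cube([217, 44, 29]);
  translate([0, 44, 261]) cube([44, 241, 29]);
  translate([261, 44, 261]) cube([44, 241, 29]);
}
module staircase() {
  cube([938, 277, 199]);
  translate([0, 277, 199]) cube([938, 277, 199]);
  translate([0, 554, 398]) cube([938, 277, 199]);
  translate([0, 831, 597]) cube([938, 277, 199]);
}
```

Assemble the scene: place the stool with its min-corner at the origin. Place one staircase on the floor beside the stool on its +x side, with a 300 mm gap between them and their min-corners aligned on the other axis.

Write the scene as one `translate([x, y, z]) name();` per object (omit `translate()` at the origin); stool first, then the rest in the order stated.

stool();
translate([605, 0, 0]) staircase();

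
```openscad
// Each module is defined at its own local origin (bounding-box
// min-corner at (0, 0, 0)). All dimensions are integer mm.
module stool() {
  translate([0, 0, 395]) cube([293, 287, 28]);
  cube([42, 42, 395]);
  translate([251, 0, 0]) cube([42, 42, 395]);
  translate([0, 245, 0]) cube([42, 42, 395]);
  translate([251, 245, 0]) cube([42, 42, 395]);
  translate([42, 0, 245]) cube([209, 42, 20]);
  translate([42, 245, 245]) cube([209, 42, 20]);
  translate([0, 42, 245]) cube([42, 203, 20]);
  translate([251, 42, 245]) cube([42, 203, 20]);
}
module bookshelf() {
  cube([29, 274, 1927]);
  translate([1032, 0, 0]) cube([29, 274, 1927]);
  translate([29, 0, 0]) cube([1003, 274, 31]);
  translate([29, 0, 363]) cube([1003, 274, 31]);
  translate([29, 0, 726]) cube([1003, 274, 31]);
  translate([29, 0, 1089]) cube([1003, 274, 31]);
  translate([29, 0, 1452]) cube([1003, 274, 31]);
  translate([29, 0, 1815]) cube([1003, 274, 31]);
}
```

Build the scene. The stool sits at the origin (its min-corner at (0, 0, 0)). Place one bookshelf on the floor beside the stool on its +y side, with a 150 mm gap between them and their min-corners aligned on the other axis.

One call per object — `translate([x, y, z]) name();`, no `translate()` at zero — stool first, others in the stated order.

stool();
translate([0, 437, 0]) bookshelf();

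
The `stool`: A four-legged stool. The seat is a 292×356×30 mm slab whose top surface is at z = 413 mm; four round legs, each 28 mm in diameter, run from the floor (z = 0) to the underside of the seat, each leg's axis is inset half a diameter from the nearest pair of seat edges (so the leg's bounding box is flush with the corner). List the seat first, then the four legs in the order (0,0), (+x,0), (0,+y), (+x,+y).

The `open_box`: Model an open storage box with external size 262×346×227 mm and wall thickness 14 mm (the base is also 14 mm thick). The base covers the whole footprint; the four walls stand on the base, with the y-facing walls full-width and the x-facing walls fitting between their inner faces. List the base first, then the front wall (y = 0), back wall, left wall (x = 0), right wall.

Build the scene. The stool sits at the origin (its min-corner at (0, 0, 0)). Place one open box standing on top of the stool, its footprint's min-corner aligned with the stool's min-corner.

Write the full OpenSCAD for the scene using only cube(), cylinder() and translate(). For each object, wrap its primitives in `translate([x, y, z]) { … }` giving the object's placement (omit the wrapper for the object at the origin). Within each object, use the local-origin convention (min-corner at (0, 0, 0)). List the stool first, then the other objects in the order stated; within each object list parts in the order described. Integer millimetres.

translate([0, 0, 383]) cube([292, 356, 30]);
translate([14, 14, 0]) cylinder(h = 383, r = 14);
translate([278, 14, 0]) cylinder(h = 383, r = 14);
translate([14, 342, 0]) cylinder(h = 383, r = 14);
translate([278, 342, 0]) cylinder(h = 383, r = 14);
translate([0, 0, 413]) {
  cube([262, 346, 14]);
  translate([0, 0, 14]) cube([262, 14, 213]);
  translate([0, 332, 14]) cube([262, 14, 213]);
  translate([0, 14, 14]) cube([14, 318, 213]);
  translate([248, 14, 14]) cube([14, 318, 213]);
}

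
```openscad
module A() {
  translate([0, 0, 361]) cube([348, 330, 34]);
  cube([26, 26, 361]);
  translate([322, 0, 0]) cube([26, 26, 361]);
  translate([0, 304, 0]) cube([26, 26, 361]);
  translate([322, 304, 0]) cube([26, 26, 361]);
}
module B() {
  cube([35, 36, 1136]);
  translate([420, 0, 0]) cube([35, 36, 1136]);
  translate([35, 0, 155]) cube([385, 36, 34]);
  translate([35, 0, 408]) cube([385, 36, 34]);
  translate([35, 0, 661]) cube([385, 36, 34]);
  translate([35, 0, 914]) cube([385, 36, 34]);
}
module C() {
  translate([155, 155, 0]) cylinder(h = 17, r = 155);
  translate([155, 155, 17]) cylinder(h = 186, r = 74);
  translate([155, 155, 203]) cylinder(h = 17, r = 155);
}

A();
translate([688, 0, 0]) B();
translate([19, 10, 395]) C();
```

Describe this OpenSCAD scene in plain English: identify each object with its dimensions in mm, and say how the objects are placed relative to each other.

A is a simple wooden stool: a rectangular seat 348 mm (x) by 330 mm (y), 34 mm thick, top face at z = 395 mm, on four square legs, each 26×26 mm in cross-section. The legs rest on z = 0, each flush with a corner of the seat.

B is a wooden ladder with two side rails of 35×36 mm section and 1136 mm height, set 455 mm apart overall. Between them run 4 rectangular rungs (36 mm deep, 34 mm thick), front faces flush with the rails' −y face. The bottom of the first rung is 155 mm above the floor and each subsequent rung is 253 mm higher than the one below.

C is a spool: two coaxial disc flanges of radius 155 mm and thickness 17 mm, joined by a core cylinder of radius 74 mm and height 186 mm. The lower flange rests on z = 0 and the three cylinders share a vertical axis.

The ladder is on the floor beside the stool on its +x side. The spool is on top of the stool, centred.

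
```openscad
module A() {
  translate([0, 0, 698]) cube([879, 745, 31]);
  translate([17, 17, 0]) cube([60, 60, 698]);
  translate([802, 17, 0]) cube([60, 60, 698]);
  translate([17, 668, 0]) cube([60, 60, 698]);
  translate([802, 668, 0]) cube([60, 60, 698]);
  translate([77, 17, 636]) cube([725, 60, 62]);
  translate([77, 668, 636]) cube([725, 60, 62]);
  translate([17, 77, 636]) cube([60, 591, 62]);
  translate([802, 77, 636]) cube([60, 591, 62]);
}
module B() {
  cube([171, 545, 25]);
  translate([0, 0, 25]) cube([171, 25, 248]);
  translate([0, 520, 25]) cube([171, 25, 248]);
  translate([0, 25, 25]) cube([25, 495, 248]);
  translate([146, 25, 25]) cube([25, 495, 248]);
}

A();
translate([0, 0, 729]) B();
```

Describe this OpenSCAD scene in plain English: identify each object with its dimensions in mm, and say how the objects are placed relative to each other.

A is a table with a 879×745 mm rectangular top, 31 mm thick, top surface at z = 729 mm, supported by four 60×60 mm square legs, each inset 17 mm from the nearest pair of top edges, running from the floor. Four apron rails, 60 mm thick and 62 mm tall, run between adjacent legs with their top edges flush with the underside of the top and their outer faces flush with the legs' outer faces.

B is an open-topped rectangular box: outside dimensions 171×545×273 mm, with a uniform wall and base thickness of 25 mm. The base is a full 171×545 slab on the floor; four walls sit on top of the base. The front and back walls (the −y and +y sides) span the full width; the two side walls fit between them.

The open box is on top of the table.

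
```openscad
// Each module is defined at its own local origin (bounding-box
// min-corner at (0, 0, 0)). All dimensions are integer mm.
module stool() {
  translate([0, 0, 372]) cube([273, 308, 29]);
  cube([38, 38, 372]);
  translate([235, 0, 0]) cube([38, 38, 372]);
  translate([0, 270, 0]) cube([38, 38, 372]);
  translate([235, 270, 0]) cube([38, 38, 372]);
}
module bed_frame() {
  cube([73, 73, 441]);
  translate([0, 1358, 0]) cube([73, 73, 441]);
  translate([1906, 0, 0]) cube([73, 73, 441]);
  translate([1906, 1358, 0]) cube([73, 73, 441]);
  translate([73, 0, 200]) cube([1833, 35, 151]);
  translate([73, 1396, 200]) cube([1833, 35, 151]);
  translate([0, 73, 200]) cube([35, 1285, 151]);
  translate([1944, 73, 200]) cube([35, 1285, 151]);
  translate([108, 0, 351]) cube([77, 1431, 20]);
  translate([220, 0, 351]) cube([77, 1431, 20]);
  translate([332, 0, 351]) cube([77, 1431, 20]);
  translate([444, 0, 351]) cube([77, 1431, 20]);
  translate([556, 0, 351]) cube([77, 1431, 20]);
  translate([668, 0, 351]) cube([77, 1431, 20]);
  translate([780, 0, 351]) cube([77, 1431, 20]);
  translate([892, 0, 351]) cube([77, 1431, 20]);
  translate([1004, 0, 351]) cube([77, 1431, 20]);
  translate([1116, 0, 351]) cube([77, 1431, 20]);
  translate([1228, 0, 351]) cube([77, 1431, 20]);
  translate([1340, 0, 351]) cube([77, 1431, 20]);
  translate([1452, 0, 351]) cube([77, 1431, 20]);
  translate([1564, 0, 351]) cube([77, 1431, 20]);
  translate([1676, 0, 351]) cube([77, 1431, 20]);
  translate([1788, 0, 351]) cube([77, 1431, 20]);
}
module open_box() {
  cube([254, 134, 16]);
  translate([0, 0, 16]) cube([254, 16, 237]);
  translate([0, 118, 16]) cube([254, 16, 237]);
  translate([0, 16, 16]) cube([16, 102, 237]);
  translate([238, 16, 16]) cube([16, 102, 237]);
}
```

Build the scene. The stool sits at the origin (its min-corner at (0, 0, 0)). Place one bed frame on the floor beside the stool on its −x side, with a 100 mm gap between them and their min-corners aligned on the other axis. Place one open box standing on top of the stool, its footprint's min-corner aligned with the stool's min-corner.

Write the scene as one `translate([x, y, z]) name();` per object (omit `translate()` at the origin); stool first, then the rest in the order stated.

stool();
translate([-2079, 0, 0]) bed_frame();
translate([0, 0, 401]) open_box();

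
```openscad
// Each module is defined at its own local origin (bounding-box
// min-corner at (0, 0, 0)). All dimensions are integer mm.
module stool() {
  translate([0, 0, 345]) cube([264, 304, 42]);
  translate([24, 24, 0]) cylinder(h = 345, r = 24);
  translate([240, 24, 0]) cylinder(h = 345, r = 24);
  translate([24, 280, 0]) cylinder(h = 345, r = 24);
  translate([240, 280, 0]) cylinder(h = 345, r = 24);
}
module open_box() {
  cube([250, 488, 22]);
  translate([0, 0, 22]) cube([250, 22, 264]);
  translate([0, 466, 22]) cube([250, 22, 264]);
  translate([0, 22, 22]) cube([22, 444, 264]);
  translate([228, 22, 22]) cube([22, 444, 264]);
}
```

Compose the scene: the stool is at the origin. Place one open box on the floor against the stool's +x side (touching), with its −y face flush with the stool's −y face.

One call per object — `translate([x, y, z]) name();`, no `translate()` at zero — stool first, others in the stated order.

stool();
translate([264, 0, 0]) open_box();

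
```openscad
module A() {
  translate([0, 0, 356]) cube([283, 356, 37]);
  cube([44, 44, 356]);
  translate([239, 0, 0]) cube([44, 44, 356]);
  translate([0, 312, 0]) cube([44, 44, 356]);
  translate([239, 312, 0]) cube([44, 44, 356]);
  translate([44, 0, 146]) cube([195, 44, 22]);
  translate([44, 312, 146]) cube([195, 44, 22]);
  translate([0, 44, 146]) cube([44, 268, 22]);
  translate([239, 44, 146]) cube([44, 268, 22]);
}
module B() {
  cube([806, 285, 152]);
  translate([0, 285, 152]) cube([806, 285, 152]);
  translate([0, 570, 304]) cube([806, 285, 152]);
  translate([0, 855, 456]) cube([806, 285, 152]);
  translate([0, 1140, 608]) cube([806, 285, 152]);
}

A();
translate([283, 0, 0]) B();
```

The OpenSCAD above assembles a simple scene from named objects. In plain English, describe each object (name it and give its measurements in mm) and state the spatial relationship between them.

A is a four-legged stool. The seat is a 283×356×37 mm slab whose top surface is at z = 393 mm; four square legs, each 44×44 mm in cross-section, run from the floor (z = 0) to the underside of the seat, each flush with a corner of the seat. Four stretchers, 44 mm wide and 22 mm tall, connect adjacent legs with their undersides at z = 146 mm, each running between the inner faces of the legs it joins and aligned with the legs' outer faces on the other axis.

B is a straight staircase of 5 solid steps. Each step is 806 mm wide (x), 285 mm deep (y, the going) and 152 mm tall (the rise). The first step rests on the floor; each subsequent step sits one going further in +y and one rise higher in +z, directly behind and above the previous step with no overlap.

The staircase is against the stool's +x side, with their −y faces flush.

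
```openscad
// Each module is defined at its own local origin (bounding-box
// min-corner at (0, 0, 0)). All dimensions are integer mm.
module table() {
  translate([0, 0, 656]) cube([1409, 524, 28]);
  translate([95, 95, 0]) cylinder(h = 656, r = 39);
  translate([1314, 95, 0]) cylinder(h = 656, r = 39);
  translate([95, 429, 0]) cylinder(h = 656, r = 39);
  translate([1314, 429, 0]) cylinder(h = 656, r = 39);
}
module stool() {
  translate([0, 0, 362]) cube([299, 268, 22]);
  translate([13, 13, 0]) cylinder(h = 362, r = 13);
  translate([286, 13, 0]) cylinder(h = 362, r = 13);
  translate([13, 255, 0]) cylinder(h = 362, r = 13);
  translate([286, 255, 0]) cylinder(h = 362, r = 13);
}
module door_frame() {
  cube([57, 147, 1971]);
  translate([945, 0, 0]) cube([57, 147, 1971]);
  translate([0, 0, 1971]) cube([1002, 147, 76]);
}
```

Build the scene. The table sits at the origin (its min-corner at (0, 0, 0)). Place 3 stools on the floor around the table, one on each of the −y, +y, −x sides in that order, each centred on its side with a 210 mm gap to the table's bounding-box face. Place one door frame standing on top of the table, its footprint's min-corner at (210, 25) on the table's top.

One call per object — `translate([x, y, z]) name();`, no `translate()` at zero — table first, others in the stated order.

table();
translate([555, -478, 0]) stool();
translate([555, 734, 0]) stool();
translate([-509, 128, 0]) stool();
translate([210, 25, 684]) door_frame();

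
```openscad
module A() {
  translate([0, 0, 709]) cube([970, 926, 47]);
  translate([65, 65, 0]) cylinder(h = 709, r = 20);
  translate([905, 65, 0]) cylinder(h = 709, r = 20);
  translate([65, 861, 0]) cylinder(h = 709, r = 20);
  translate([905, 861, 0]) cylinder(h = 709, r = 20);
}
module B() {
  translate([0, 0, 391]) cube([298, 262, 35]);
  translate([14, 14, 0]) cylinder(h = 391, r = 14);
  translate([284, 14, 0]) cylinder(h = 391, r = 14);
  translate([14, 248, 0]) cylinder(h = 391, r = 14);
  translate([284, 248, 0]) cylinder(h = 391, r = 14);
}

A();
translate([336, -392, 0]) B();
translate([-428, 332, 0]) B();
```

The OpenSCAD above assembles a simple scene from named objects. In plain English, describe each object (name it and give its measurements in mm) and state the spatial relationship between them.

A is a table: top 970 mm (x) × 926 mm (y), 47 mm thick, upper face at z = 756 mm, on four round legs of 40 mm diameter, each leg's bounding box inset 45 mm from the nearest pair of top edges, running from z = 0 to the bottom of the top.

B is a four-legged stool. The seat is 298×262 mm, 35 mm thick, top at z = 426 mm. It stands on four round legs, each 28 mm in diameter, from z = 0 to the seat underside, each leg's axis is inset half a diameter from the nearest pair of seat edges (so the leg's bounding box is flush with the corner).

Two stools sit around the table at the −y, −x sides.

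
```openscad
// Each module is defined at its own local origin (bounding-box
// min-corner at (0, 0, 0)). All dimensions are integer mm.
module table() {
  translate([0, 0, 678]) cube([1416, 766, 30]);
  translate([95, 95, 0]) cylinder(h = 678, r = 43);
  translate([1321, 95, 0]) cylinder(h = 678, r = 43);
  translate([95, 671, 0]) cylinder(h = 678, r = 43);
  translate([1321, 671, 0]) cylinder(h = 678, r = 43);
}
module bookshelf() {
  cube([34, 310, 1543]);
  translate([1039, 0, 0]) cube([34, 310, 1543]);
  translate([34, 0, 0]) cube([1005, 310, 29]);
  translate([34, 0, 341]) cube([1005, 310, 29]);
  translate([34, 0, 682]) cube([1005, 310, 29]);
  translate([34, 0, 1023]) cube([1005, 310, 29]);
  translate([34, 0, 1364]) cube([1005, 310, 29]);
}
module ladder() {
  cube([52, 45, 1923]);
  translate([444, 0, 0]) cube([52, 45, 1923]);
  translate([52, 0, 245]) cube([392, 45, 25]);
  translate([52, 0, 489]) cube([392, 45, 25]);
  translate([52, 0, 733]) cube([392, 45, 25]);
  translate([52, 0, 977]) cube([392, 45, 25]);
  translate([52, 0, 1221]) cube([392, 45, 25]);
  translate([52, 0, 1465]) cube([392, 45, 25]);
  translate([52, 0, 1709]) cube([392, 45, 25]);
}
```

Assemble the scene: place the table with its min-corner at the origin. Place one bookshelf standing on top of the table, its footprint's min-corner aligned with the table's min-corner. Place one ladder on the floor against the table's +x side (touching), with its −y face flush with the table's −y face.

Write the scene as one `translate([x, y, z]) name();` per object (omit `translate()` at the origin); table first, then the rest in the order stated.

table();
translate([0, 0, 708]) bookshelf();
translate([1416, 0, 0]) ladder();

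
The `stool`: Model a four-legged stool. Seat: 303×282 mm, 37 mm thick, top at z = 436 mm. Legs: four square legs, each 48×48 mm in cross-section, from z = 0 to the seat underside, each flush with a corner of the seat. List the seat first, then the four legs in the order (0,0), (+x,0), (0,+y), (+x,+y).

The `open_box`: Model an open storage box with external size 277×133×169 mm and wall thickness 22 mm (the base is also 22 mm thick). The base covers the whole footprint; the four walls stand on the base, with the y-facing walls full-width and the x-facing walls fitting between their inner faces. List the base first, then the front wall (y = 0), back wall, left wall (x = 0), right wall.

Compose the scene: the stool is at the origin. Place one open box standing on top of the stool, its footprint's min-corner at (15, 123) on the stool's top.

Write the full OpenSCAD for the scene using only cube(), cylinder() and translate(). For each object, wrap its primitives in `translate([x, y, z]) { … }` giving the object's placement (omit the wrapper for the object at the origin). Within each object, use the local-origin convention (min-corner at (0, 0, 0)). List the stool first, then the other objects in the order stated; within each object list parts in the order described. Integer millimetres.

translate([0, 0, 399]) cube([303, 282, 37]);
cube([48, 48, 399]);
translate([255, 0, 0]) cube([48, 48, 399]);
translate([0, 234, 0]) cube([48, 48, 399]);
translate([255, 234, 0]) cube([48, 48, 399]);
translate([15, 123, 436]) {
  cube([277, 133, 22]);
  translate([0, 0, 22]) cube([277, 22, 147]);
  translate([0, 111, 22]) cube([277, 22, 147]);
  translate([0, 22, 22]) cube([22, 89, 147]);
  translate([255, 22, 22]) cube([22, 89, 147]);
}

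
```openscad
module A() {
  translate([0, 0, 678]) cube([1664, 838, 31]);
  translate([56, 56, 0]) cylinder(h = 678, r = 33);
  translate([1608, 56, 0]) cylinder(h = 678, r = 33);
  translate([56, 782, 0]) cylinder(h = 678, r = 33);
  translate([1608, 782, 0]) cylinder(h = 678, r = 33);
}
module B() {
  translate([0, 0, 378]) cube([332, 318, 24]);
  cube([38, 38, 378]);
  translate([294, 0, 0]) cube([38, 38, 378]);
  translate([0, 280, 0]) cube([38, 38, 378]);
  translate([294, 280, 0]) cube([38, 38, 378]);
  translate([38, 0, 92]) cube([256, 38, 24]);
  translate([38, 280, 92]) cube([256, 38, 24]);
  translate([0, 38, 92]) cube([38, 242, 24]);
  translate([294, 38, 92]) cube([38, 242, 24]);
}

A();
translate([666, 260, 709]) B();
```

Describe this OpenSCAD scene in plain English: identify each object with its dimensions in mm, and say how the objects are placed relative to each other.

A is a table: top 1664 mm (x) × 838 mm (y), 31 mm thick, upper face at z = 709 mm, on four round legs of 66 mm diameter, each leg's bounding box inset 23 mm from the nearest pair of top edges, running from z = 0 to the bottom of the top.

B is a simple wooden stool: a rectangular seat 332 mm (x) by 318 mm (y), 24 mm thick, top face at z = 402 mm, on four square legs, each 38×38 mm in cross-section. The legs rest on z = 0, each flush with a corner of the seat. Four stretchers, 38 mm wide and 24 mm tall, connect adjacent legs with their undersides at z = 92 mm, each running between the inner faces of the legs it joins and aligned with the legs' outer faces on the other axis.

The stool is on top of the table, centred.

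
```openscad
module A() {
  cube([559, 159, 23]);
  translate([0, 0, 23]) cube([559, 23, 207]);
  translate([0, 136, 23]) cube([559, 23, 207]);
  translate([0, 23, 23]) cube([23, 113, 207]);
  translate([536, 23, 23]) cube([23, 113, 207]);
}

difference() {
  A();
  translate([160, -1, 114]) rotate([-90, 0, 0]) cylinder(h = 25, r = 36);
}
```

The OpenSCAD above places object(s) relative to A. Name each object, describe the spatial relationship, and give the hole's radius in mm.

The subtracted cylinder has r = 36 mm.

A is an open box. The open box has a circular hole through its front wall. The hole's radius is 36 mm.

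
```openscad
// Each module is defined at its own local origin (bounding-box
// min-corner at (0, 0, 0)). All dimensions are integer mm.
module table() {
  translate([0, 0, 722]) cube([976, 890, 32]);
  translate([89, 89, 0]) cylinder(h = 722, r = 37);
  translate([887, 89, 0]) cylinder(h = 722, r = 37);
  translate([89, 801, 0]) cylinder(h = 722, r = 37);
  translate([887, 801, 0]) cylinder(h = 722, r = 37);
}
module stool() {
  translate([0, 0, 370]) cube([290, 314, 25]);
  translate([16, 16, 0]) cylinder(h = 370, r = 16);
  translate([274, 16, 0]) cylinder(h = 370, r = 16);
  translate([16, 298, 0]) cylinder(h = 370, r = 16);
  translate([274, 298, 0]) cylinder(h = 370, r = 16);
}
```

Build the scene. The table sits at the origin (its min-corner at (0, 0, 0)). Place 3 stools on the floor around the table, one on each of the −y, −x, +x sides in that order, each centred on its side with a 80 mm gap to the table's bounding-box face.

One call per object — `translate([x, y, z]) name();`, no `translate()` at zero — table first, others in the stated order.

table();
translate([343, -394, 0]) stool();
translate([-370, 288, 0]) stool();
translate([1056, 288, 0]) stool();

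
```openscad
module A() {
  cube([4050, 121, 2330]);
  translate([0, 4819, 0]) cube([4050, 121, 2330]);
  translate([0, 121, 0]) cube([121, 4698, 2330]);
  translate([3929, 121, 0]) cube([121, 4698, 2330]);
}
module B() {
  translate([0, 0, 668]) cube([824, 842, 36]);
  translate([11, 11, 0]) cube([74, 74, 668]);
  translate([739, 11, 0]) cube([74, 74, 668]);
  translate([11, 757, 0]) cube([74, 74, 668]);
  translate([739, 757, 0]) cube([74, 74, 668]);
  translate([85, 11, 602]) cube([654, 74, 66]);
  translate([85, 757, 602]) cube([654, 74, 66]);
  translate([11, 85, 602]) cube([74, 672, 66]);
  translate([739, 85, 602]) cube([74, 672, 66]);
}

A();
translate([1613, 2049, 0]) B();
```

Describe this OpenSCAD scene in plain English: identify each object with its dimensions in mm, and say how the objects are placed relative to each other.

A is the wall frame of a small rectangular building: four walls, each 2330 mm tall and 121 mm thick, enclosing a footprint 4050 mm (x) by 4940 mm (y) outside-to-outside, with no floor or roof. The front and back walls (the −y and +y sides) span the full width; the two side walls fit between them.

B is a table: top 824 mm (x) × 842 mm (y), 36 mm thick, upper face at z = 704 mm, on four 74×74 mm square legs, each inset 11 mm from the nearest pair of top edges, running from z = 0 to the bottom of the top. Four apron rails, 74 mm thick and 66 mm tall, run between adjacent legs with their top edges flush with the underside of the top and their outer faces flush with the legs' outer faces.

The table sits inside the house frame, centred.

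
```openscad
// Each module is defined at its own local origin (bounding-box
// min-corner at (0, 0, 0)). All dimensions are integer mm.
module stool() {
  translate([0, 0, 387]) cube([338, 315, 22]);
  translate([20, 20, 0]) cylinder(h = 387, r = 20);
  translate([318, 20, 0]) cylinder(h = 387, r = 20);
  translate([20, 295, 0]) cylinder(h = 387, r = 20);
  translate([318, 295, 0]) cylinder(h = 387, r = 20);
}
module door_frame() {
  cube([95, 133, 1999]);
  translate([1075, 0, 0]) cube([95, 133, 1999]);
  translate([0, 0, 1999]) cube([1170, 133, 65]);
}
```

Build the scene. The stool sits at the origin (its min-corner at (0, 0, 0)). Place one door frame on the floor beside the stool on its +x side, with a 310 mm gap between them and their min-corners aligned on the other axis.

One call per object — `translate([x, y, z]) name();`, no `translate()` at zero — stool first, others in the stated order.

stool();
translate([648, 0, 0]) door_frame();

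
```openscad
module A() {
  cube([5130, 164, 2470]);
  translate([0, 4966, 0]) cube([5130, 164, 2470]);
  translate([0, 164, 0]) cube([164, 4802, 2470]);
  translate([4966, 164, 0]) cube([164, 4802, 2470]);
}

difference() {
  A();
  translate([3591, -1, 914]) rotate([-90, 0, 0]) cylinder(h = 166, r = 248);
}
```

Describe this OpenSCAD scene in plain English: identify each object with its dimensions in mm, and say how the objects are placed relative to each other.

A is a box-shaped house frame (walls only): outside footprint 5130×5130 mm, wall height 2470 mm, wall thickness 164 mm. The two y-facing walls run the full x-width; the two x-facing walls fit between the inner faces of the y-facing walls.

The house frame has a circular hole of radius 248 mm through its front wall, centred at (x = 3591, z = 914).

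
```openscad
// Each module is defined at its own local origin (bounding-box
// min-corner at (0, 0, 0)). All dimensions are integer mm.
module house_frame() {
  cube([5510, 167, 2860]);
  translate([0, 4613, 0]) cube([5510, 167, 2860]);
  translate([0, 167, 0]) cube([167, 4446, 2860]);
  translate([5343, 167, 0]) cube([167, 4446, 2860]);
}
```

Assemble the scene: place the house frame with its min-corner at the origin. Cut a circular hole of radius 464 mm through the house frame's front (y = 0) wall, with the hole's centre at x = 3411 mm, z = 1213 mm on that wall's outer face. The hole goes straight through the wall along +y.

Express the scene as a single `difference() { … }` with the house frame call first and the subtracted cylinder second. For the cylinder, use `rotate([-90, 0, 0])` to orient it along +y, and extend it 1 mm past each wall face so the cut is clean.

difference() {
  house_frame();
  translate([3411, -1, 1213]) rotate([-90, 0, 0]) cylinder(h = 169, r = 464);
}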